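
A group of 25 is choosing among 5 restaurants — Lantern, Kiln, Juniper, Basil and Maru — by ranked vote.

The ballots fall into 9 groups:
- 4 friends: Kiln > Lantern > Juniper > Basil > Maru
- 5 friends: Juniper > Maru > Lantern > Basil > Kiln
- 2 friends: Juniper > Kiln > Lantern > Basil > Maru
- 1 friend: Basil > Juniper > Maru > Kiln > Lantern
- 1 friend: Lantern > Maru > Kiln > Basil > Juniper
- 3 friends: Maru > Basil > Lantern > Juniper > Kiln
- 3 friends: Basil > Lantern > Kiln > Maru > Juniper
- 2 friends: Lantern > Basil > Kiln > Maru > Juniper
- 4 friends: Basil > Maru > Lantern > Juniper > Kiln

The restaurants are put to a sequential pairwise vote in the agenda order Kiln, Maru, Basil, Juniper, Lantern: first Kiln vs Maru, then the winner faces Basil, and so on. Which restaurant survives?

Round 1: Kiln vs Maru — 11–14, Maru advances.
Round 2: Maru vs Basil — 9–16, Basil advances.
Round 3: Basil vs Juniper — 14–11, Basil advances.
Round 4: Basil vs Lantern — 11–14, Lantern advances.
Lantern survives the agenda.

Lantern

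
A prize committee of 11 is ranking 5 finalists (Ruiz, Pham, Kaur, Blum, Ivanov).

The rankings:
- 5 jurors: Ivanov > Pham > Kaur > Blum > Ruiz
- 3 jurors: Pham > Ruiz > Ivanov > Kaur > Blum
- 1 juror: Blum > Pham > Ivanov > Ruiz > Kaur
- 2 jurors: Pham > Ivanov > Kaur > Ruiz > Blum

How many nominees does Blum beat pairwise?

Blum against each rival (11 jurors):
Blum vs Ruiz: Blum wins 6–5.
Blum vs Pham: Pham, 10–1.
Blum vs Kaur: Blum preferred on 1 ballot; Kaur wins 10–1.
Blum vs Ivanov: 1 to 10, Ivanov.
Blum beats Ruiz; loses to Pham, Kaur, Ivanov — 1 pairwise win.

1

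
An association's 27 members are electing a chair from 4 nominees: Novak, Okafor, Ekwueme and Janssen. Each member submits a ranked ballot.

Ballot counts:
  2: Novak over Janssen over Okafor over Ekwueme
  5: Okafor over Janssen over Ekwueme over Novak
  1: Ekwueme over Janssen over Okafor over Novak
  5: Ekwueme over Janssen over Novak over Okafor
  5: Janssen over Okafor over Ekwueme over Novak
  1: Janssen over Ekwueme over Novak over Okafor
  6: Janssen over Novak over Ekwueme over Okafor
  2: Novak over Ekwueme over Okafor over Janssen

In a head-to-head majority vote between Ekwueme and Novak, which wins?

Ballots ranking Ekwueme above Novak: 5 + 1 + 5 + 5 + 1 = 17.
Ballots ranking Novak above Ekwueme: 27 − 17 = 10.
Ekwueme wins the head-to-head 17–10.

Ekwueme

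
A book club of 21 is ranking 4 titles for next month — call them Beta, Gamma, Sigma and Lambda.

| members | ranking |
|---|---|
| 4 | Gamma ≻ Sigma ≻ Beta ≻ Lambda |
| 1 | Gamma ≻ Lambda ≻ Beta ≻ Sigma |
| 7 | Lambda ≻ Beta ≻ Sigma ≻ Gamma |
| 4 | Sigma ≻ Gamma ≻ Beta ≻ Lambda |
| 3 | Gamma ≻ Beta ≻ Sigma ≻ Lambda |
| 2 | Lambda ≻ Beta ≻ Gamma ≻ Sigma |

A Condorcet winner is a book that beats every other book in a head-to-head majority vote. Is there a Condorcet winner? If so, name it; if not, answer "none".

none

Head-to-head results (21 members):
Beta vs Gamma: Beta preferred on 7+2 = 9 ballots; Gamma wins 12–9.
Beta vs Sigma: Beta is ranked higher on 1+7+3+2 = 13 ballots, Sigma on 8. Beta wins 13–8.
Beta vs Lambda: 11 to 10, Beta.
Gamma vs Sigma: 10 to 11, Sigma.
Gamma vs Lambda: 12 to 9, Gamma.
Sigma vs Lambda: 4+4+3 = 11 for Sigma, 10 for Lambda — Sigma by 11–10.
No book is unbeaten: Beta loses to Gamma; Gamma loses to Sigma; Sigma loses to Beta; Lambda loses to Beta. In particular Beta > Sigma > Gamma > Beta is a majority cycle — no Condorcet winner exists.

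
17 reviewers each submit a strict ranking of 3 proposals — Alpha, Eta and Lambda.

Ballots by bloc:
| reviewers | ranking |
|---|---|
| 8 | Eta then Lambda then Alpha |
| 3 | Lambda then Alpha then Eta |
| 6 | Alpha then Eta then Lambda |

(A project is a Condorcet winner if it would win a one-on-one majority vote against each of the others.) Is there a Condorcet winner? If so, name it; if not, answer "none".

none

Check each pair by majority over 17 ballots:
Alpha vs Eta: Alpha wins 9–8.
Alpha vs Lambda: Alpha is ranked higher on 6 ballots, Lambda on 11. Lambda wins 11–6.
Eta–Lambda: Eta 14–3.
Each project drops at least one matchup (Alpha loses to Lambda; Eta loses to Alpha; Lambda loses to Eta); the cycle Alpha > Eta > Lambda > Alpha rules out a Condorcet winner.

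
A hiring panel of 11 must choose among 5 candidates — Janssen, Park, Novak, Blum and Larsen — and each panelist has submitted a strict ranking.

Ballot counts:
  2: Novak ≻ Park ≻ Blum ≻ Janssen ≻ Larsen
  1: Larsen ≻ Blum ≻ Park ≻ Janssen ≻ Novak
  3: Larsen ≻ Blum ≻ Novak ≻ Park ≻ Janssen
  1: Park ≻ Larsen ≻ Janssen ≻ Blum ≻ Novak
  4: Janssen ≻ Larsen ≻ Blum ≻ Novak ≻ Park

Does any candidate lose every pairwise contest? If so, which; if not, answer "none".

Pairwise majorities:
Janssen vs Park: Janssen is ranked higher on 4 ballots, Park on 7. Park wins 7–4.
Janssen–Novak: Janssen 6–5.
Janssen–Blum: Blum 6–5.
Janssen vs Larsen: Janssen preferred on 2+4 = 6 ballots; Janssen wins 6–5.
Park–Novak: Novak 9–2.
Park–Blum: Blum 8–3.
Park vs Larsen: 2+1 = 3 for Park, 8 for Larsen — Larsen by 8–3.
Novak vs Blum: Novak is ranked higher on 2 ballots, Blum on 9. Blum wins 9–2.
Novak vs Larsen: Larsen wins 9–2.
Blum vs Larsen: Larsen wins 9–2.
No candidate is winless: Janssen beats Novak; Park beats Janssen; Novak beats Park; Blum beats Janssen; Larsen beats Park. There is no Condorcet loser.

none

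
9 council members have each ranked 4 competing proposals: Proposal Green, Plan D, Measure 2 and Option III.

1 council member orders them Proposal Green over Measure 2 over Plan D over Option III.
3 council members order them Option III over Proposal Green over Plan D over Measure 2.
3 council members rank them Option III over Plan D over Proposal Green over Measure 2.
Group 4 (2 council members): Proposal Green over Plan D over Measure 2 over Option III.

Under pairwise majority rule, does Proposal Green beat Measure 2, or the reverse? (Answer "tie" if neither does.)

Ballots ranking Proposal Green above Measure 2: 1 + 3 + 3 + 2 = 9.
Ballots ranking Measure 2 above Proposal Green: 9 − 9 = 0.
Proposal Green wins the head-to-head 9–0.

Proposal Green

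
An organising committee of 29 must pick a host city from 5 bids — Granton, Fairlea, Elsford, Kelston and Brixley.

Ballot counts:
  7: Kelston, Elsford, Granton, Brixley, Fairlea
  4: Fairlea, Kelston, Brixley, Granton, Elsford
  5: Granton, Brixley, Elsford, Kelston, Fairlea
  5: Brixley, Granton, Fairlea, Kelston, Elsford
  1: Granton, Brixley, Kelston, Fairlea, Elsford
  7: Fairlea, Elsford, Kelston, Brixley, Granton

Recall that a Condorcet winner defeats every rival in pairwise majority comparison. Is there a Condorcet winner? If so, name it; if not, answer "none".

none

Head-to-head results (29 organisers):
Granton vs Fairlea: Granton is ranked higher on 7+5+5+1 = 18 ballots, Fairlea on 11. Granton wins 18–11.
Granton vs Elsford: Granton, 15–14.
Granton vs Kelston: Granton is ranked higher on 5+5+1 = 11 ballots, Kelston on 18. Kelston wins 18–11.
Granton vs Brixley: 13 to 16, Brixley.
Fairlea–Elsford: Fairlea 17–12.
Fairlea vs Kelston: Fairlea wins 16–13.
Fairlea–Brixley: Brixley 18–11.
Elsford–Kelston: Kelston 17–12.
Elsford vs Brixley: Brixley wins 15–14.
Kelston vs Brixley: Kelston wins 18–11.
Each city drops at least one matchup (Granton loses to Kelston; Fairlea loses to Granton; Elsford loses to Granton; Kelston loses to Fairlea; Brixley loses to Kelston); the cycle Granton > Fairlea > Kelston > Granton rules out a Condorcet winner.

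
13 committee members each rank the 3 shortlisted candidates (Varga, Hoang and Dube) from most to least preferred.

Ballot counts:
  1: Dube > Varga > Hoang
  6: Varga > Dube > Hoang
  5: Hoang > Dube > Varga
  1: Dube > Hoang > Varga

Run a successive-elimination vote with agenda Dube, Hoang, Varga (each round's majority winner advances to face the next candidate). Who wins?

Dube

Round 1: Dube vs Hoang — 8–5, Dube advances.
Round 2: Dube vs Varga — 7–6, Dube advances.
Dube survives the agenda.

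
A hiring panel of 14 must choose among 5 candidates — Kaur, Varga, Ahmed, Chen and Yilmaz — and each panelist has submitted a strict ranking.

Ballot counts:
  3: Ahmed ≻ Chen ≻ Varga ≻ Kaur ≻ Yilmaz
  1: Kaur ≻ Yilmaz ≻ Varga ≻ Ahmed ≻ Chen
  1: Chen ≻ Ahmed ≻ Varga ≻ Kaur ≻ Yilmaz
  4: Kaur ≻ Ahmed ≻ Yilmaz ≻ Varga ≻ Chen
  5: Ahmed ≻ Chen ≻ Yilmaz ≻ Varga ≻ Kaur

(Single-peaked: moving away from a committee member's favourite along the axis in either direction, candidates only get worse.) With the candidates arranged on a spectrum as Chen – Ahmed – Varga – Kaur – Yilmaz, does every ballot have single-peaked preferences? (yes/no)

Axis positions: Chen=1, Ahmed=2, Varga=3, Kaur=4, Yilmaz=5.
Ballot type 1 (peak Ahmed at position 2): ranking walks positions 2-1-3-4-5, expanding outward from the peak — single-peaked.
Ballot type 2 (peak Kaur at position 4): ranking walks positions 4-5-3-2-1, expanding outward from the peak — single-peaked.
Ballot type 3 (peak Chen at position 1): ranking walks positions 1-2-3-4-5, expanding outward from the peak — single-peaked.
Ballot type 4: ranking walks positions 4-2-5-3-1; Ahmed is ranked above Varga even though Varga lies between Ahmed and the peak Kaur on the axis — preferences dip and rise again. Not single-peaked.
Ballot type 5: ranking walks positions 2-1-5-3-4; Yilmaz is ranked above Varga even though Varga lies between Yilmaz and the peak Ahmed on the axis — preferences dip and rise again. Not single-peaked.
Ballot type 4 violates single-peakedness, so the profile is not single-peaked on this axis.

no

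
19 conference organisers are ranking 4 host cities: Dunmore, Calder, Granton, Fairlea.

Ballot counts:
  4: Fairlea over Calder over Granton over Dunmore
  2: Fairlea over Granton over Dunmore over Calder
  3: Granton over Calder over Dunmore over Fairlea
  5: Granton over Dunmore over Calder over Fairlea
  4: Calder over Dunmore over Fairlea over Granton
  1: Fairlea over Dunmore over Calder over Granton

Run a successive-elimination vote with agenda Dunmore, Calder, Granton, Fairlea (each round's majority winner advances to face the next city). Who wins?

Round 1: Dunmore vs Calder — 8–11, Calder advances.
Round 2: Calder vs Granton — 9–10, Granton advances.
Round 3: Granton vs Fairlea — 8–11, Fairlea advances.
Fairlea survives the agenda.

Fairlea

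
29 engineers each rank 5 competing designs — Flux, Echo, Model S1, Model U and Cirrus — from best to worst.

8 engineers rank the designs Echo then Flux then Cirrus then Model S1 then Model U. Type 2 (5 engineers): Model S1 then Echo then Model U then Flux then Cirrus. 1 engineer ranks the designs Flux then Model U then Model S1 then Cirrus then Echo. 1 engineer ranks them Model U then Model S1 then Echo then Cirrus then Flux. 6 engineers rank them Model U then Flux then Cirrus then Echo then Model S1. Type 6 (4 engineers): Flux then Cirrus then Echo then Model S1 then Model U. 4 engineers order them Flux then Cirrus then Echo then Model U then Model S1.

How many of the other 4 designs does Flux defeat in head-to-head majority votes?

4

Flux against each rival (29 engineers):
Flux vs Echo: 1+6+4+4 = 15 for Flux, 14 for Echo — Flux by 15–14.
Flux–Model S1: Flux 23–6.
Flux–Model U: Flux 17–12.
Flux vs Cirrus: Flux wins 28–1.
Flux beats Echo, Model S1, Model U, Cirrus — 4 pairwise wins.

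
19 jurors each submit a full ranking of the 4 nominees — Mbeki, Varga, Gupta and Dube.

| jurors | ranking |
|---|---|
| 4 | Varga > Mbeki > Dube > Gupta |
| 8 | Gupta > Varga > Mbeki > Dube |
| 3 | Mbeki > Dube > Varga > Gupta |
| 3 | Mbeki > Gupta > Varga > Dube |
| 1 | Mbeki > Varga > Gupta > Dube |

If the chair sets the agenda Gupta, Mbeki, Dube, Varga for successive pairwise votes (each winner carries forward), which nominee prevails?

Varga

Round 1: Gupta vs Mbeki — 8–11, Mbeki advances.
Round 2: Mbeki vs Dube — 19–0, Mbeki advances.
Round 3: Mbeki vs Varga — 7–12, Varga advances.
The agenda winner is Varga.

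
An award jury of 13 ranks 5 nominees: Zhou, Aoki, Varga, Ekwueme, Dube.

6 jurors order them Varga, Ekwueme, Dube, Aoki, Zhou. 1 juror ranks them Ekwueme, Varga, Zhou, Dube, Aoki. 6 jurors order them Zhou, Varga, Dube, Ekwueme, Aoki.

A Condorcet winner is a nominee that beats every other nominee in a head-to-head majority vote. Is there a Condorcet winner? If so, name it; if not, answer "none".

Varga

Head-to-head results (13 jurors):
Zhou–Aoki: Zhou 7–6.
Zhou vs Varga: 6 for Zhou, 7 for Varga — Varga by 7–6.
Zhou vs Ekwueme: Zhou preferred on 6 ballots; Ekwueme wins 7–6.
Zhou vs Dube: Zhou, 7–6.
Aoki vs Varga: 0 to 13, Varga.
Aoki–Ekwueme: Ekwueme 13–0.
Aoki vs Dube: Dube wins 13–0.
Varga vs Ekwueme: Varga wins 12–1.
Varga vs Dube: 13 to 0, Varga.
Ekwueme vs Dube: Ekwueme wins 7–6.
Only Varga has no losses; Varga is the Condorcet winner.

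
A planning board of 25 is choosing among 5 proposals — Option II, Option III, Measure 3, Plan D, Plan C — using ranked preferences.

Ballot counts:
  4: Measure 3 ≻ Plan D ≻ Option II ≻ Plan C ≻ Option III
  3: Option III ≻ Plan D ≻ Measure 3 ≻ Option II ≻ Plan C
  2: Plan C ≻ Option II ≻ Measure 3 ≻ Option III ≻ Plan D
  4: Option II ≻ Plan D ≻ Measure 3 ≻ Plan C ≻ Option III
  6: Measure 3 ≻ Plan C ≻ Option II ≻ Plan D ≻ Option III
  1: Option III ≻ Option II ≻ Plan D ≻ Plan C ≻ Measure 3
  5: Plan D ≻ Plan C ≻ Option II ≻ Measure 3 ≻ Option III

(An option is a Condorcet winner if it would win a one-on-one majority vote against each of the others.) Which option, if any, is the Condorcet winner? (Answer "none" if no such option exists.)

Pairwise majorities:
Option II vs Option III: Option II is ranked higher on 4+2+4+6+5 = 21 ballots, Option III on 4. Option II wins 21–4.
Option II vs Measure 3: 2+4+1+5 = 12 for Option II, 13 for Measure 3 — Measure 3 by 13–12.
Option II vs Plan D: Option II is ranked higher on 2+4+6+1 = 13 ballots, Plan D on 12. Option II wins 13–12.
Option II vs Plan C: 4+3+4+1 = 12 for Option II, 13 for Plan C — Plan C by 13–12.
Option III vs Measure 3: Option III preferred on 3+1 = 4 ballots; Measure 3 wins 21–4.
Option III vs Plan D: Option III preferred on 3+2+1 = 6 ballots; Plan D wins 19–6.
Option III vs Plan C: 4 to 21, Plan C.
Measure 3 vs Plan D: Measure 3 preferred on 4+2+6 = 12 ballots; Plan D wins 13–12.
Measure 3 vs Plan C: Measure 3 is ranked higher on 4+3+4+6 = 17 ballots, Plan C on 8. Measure 3 wins 17–8.
Plan D vs Plan C: Plan D is ranked higher on 4+3+4+1+5 = 17 ballots, Plan C on 8. Plan D wins 17–8.
Every option loses at least once (Option II loses to Measure 3; Option III loses to Option II; Measure 3 loses to Plan D; Plan D loses to Option II; Plan C loses to Measure 3). The majority relation contains the cycle Option II beats Plan D beats Measure 3 beats Option II, so there is no Condorcet winner.

none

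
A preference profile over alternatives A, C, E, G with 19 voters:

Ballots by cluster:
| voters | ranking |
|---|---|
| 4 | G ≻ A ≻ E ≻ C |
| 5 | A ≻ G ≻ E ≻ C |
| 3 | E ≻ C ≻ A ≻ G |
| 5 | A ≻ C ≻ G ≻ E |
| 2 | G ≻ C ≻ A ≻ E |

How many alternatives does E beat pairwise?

1

E against each rival (19 voters):
E vs A: A, 16–3.
E vs C: E, 12–7.
E vs G: G, 16–3.
E beats C; loses to A, G — 1 pairwise win.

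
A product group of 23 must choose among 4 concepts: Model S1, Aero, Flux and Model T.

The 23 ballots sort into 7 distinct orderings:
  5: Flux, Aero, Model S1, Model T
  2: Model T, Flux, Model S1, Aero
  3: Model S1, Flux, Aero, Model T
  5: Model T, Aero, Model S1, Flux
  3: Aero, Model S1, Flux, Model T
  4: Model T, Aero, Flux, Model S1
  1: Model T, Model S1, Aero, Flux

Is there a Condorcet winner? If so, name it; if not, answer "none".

Check each pair by majority over 23 ballots:
Model S1 vs Aero: 2+3+1 = 6 for Model S1, 17 for Aero — Aero by 17–6.
Model S1 vs Flux: Model S1 preferred on 3+5+3+1 = 12 ballots; Model S1 wins 12–11.
Model S1 vs Model T: Model S1 preferred on 5+3+3 = 11 ballots; Model T wins 12–11.
Aero vs Flux: 5+3+4+1 = 13 for Aero, 10 for Flux — Aero by 13–10.
Aero vs Model T: Aero is ranked higher on 5+3+3 = 11 ballots, Model T on 12. Model T wins 12–11.
Flux vs Model T: 5+3+3 = 11 for Flux, 12 for Model T — Model T by 12–11.
Model T beats each of Model S1, Aero, Flux — Model T is the Condorcet winner.

Model T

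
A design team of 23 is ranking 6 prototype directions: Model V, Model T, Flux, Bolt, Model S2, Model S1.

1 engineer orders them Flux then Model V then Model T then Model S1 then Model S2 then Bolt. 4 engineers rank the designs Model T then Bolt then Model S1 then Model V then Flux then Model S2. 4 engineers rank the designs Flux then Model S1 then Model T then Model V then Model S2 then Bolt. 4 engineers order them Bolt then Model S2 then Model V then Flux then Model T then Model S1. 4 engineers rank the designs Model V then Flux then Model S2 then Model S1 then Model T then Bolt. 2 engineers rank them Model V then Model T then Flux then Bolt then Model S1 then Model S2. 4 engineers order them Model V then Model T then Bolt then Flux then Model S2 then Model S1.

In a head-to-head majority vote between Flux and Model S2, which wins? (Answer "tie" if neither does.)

Flux

Ballots ranking Flux above Model S2: 1 + 4 + 4 + 4 + 2 + 4 = 19.
Ballots ranking Model S2 above Flux: 23 − 19 = 4.
Flux wins the head-to-head 19–4.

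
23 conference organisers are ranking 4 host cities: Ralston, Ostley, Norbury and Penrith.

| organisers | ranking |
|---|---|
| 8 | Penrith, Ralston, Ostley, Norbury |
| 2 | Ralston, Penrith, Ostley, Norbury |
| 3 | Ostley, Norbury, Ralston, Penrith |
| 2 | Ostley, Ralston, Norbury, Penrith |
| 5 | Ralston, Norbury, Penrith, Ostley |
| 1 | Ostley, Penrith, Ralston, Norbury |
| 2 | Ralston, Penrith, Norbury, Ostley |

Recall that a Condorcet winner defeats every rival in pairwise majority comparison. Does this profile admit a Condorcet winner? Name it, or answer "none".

Head-to-head results (23 organisers):
Ralston vs Ostley: 17 to 6, Ralston.
Ralston vs Norbury: Ralston preferred on 8+2+2+5+1+2 = 20 ballots; Ralston wins 20–3.
Ralston vs Penrith: Ralston preferred on 2+3+2+5+2 = 14 ballots; Ralston wins 14–9.
Ostley vs Norbury: 16 to 7, Ostley.
Ostley vs Penrith: 6 to 17, Penrith.
Norbury vs Penrith: Norbury preferred on 3+2+5 = 10 ballots; Penrith wins 13–10.
Ralston defeats every rival head-to-head and is the Condorcet winner.

Ralston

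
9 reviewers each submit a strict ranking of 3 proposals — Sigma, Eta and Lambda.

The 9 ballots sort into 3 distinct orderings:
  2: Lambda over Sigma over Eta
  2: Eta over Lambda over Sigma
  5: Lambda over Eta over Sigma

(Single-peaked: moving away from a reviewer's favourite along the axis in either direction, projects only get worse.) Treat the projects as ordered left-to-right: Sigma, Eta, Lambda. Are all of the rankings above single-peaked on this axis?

Axis positions: Sigma=1, Eta=2, Lambda=3.
Cluster 1: ranking walks positions 3-1-2; Sigma is ranked above Eta even though Eta lies between Sigma and the peak Lambda on the axis — preferences dip and rise again. Not single-peaked.
Cluster 2 (peak Eta at position 2): ranking walks positions 2-3-1, expanding outward from the peak — single-peaked.
Cluster 3 (peak Lambda at position 3): ranking walks positions 3-2-1, expanding outward from the peak — single-peaked.
Cluster 1 violates single-peakedness, so the profile is not single-peaked on this axis.

no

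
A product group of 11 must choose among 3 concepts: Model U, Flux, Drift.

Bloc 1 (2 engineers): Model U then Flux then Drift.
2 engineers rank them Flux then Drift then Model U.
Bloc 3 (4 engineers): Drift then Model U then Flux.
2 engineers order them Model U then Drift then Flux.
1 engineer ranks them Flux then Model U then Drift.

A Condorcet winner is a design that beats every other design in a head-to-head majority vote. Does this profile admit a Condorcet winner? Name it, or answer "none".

Drift

Pairwise majorities:
Model U vs Flux: Model U, 8–3.
Model U vs Drift: Drift, 6–5.
Flux–Drift: Drift 6–5.
Only Drift has no losses; Drift is the Condorcet winner.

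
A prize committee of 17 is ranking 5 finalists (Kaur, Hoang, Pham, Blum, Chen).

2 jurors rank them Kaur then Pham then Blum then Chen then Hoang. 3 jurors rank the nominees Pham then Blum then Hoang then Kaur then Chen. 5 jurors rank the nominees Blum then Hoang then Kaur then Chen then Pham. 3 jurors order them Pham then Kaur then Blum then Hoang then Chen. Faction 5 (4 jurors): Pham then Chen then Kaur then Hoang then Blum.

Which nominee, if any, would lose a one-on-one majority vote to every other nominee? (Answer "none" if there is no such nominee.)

Pairwise majorities:
Kaur vs Hoang: Kaur wins 9–8.
Kaur vs Pham: Kaur is ranked higher on 2+5 = 7 ballots, Pham on 10. Pham wins 10–7.
Kaur vs Blum: Kaur preferred on 2+3+4 = 9 ballots; Kaur wins 9–8.
Kaur vs Chen: Kaur, 13–4.
Hoang vs Pham: Hoang preferred on 5 ballots; Pham wins 12–5.
Hoang vs Blum: Hoang preferred on 4 ballots; Blum wins 13–4.
Hoang vs Chen: Hoang is ranked higher on 3+5+3 = 11 ballots, Chen on 6. Hoang wins 11–6.
Pham vs Blum: 2+3+3+4 = 12 for Pham, 5 for Blum — Pham by 12–5.
Pham vs Chen: Pham is ranked higher on 2+3+3+4 = 12 ballots, Chen on 5. Pham wins 12–5.
Blum vs Chen: 2+3+5+3 = 13 for Blum, 4 for Chen — Blum by 13–4.
Only Chen has no wins; Chen is the Condorcet loser.

Chen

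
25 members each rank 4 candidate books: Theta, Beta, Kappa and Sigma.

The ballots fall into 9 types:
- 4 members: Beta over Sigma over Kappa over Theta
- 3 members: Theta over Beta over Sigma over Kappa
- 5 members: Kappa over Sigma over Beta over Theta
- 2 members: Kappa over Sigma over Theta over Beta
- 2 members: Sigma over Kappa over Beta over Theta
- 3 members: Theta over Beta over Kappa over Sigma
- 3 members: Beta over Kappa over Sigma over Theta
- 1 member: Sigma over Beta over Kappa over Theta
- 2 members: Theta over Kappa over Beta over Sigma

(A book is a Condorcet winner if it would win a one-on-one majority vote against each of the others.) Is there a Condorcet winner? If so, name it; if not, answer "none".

Beta

Pairwise majorities:
Theta vs Beta: 3+2+3+2 = 10 for Theta, 15 for Beta — Beta by 15–10.
Theta vs Kappa: Theta is ranked higher on 3+3+2 = 8 ballots, Kappa on 17. Kappa wins 17–8.
Theta vs Sigma: 8 to 17, Sigma.
Beta vs Kappa: 4+3+3+3+1 = 14 for Beta, 11 for Kappa — Beta by 14–11.
Beta vs Sigma: 4+3+3+3+2 = 15 for Beta, 10 for Sigma — Beta by 15–10.
Kappa vs Sigma: 15 to 10, Kappa.
Beta defeats every rival head-to-head and is the Condorcet winner.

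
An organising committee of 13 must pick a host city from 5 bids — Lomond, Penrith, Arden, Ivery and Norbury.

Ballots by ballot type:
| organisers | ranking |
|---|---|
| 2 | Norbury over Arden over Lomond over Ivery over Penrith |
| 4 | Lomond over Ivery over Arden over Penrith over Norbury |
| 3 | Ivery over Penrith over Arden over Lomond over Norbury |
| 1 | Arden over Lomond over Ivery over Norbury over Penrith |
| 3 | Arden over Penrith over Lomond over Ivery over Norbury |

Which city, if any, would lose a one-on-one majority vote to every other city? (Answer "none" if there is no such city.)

Head-to-head results (13 organisers):
Lomond vs Penrith: Lomond wins 7–6.
Lomond vs Arden: Arden, 9–4.
Lomond vs Ivery: Lomond is ranked higher on 2+4+1+3 = 10 ballots, Ivery on 3. Lomond wins 10–3.
Lomond vs Norbury: Lomond wins 11–2.
Penrith vs Arden: Arden, 10–3.
Penrith vs Ivery: 3 to 10, Ivery.
Penrith vs Norbury: 4+3+3 = 10 for Penrith, 3 for Norbury — Penrith by 10–3.
Arden vs Ivery: Ivery wins 7–6.
Arden–Norbury: Arden 11–2.
Ivery vs Norbury: Ivery, 11–2.
Norbury loses to every other city — it is the Condorcet loser.

Norbury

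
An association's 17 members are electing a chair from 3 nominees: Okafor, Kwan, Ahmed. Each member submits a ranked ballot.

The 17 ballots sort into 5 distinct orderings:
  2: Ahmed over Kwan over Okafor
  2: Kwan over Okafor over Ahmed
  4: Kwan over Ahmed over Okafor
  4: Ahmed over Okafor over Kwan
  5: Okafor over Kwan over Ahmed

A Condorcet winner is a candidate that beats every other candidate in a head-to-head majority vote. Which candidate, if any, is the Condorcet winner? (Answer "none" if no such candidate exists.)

Check each pair by majority over 17 ballots:
Okafor–Kwan: Okafor 9–8.
Okafor vs Ahmed: Ahmed wins 10–7.
Kwan vs Ahmed: Kwan wins 11–6.
Every candidate loses at least once (Okafor loses to Ahmed; Kwan loses to Okafor; Ahmed loses to Kwan). The majority relation contains the cycle Okafor beats Kwan beats Ahmed beats Okafor, so there is no Condorcet winner.

none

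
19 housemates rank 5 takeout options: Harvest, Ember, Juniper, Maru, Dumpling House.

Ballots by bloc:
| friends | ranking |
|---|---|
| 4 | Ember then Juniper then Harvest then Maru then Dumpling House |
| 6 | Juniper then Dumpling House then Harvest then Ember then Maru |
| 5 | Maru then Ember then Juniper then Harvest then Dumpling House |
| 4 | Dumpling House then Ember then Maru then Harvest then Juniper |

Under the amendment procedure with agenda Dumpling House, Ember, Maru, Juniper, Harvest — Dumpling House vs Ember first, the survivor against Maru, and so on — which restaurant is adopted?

Juniper

Round 1: Dumpling House vs Ember — 10–9, Dumpling House advances.
Round 2: Dumpling House vs Maru — 10–9, Dumpling House advances.
Round 3: Dumpling House vs Juniper — 4–15, Juniper advances.
Round 4: Juniper vs Harvest — 15–4, Juniper advances.
Juniper survives the agenda.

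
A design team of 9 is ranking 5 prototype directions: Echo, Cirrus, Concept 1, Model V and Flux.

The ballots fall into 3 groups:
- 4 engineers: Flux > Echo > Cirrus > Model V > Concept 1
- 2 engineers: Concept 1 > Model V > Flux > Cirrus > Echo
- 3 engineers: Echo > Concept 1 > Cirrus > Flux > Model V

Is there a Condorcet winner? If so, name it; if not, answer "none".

Head-to-head results (9 engineers):
Echo vs Cirrus: Echo preferred on 4+3 = 7 ballots; Echo wins 7–2.
Echo vs Concept 1: 4+3 = 7 for Echo, 2 for Concept 1 — Echo by 7–2.
Echo vs Model V: 7 to 2, Echo.
Echo vs Flux: 3 to 6, Flux.
Cirrus vs Concept 1: Cirrus preferred on 4 ballots; Concept 1 wins 5–4.
Cirrus vs Model V: Cirrus preferred on 4+3 = 7 ballots; Cirrus wins 7–2.
Cirrus vs Flux: 3 for Cirrus, 6 for Flux — Flux by 6–3.
Concept 1 vs Model V: Concept 1 is ranked higher on 2+3 = 5 ballots, Model V on 4. Concept 1 wins 5–4.
Concept 1 vs Flux: Concept 1 is ranked higher on 2+3 = 5 ballots, Flux on 4. Concept 1 wins 5–4.
Model V vs Flux: Model V preferred on 2 ballots; Flux wins 7–2.
Every design loses at least once (Echo loses to Flux; Cirrus loses to Echo; Concept 1 loses to Echo; Model V loses to Echo; Flux loses to Concept 1). The majority relation contains the cycle Echo → Concept 1 → Flux → Echo, so there is no Condorcet winner.

none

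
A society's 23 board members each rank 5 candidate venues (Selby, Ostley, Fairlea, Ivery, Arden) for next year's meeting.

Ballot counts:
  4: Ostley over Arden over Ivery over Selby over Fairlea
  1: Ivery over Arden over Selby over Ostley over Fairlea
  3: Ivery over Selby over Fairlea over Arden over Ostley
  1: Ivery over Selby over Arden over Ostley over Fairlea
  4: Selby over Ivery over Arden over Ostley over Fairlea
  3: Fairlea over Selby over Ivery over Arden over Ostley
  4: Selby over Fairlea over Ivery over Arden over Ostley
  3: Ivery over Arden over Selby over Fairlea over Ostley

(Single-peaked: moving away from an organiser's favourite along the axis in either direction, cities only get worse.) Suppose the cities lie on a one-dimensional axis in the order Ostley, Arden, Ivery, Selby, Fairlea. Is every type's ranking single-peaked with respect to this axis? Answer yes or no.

Axis positions: Ostley=1, Arden=2, Ivery=3, Selby=4, Fairlea=5.
Type 1 (peak Ostley at position 1): ranking walks positions 1-2-3-4-5, expanding outward from the peak — single-peaked.
Type 2 (peak Ivery at position 3): ranking walks positions 3-2-4-1-5, expanding outward from the peak — single-peaked.
Type 3 (peak Ivery at position 3): ranking walks positions 3-4-5-2-1, expanding outward from the peak — single-peaked.
Type 4 (peak Ivery at position 3): ranking walks positions 3-4-2-1-5, expanding outward from the peak — single-peaked.
Type 5 (peak Selby at position 4): ranking walks positions 4-3-2-1-5, expanding outward from the peak — single-peaked.
Type 6 (peak Fairlea at position 5): ranking walks positions 5-4-3-2-1, expanding outward from the peak — single-peaked.
Type 7 (peak Selby at position 4): ranking walks positions 4-5-3-2-1, expanding outward from the peak — single-peaked.
Type 8 (peak Ivery at position 3): ranking walks positions 3-2-4-5-1, expanding outward from the peak — single-peaked.
Every ranking is single-peaked on this axis.

yes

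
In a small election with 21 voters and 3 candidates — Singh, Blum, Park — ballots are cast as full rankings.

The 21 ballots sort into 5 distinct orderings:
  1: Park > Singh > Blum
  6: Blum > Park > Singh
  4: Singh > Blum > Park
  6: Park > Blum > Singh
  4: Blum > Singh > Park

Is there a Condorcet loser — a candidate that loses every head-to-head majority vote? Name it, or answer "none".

Singh

Head-to-head results (21 voters):
Singh vs Blum: Singh is ranked higher on 1+4 = 5 ballots, Blum on 16. Blum wins 16–5.
Singh vs Park: Singh preferred on 4+4 = 8 ballots; Park wins 13–8.
Blum vs Park: Blum, 14–7.
Singh loses to every other candidate — it is the Condorcet loser.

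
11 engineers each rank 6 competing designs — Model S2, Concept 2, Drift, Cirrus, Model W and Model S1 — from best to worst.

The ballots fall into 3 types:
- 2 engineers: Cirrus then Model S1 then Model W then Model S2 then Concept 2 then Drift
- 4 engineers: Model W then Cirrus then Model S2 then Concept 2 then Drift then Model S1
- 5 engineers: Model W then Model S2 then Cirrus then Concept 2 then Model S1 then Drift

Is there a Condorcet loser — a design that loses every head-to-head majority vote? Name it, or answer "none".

Drift

Head-to-head results (11 engineers):
Model S2 vs Concept 2: Model S2 wins 11–0.
Model S2 vs Drift: Model S2, 11–0.
Model S2 vs Cirrus: Cirrus, 6–5.
Model S2 vs Model W: Model W, 11–0.
Model S2 vs Model S1: Model S2 wins 9–2.
Concept 2 vs Drift: 2+4+5 = 11 for Concept 2, 0 for Drift — Concept 2 by 11–0.
Concept 2 vs Cirrus: 0 to 11, Cirrus.
Concept 2 vs Model W: Model W, 11–0.
Concept 2 vs Model S1: Concept 2 preferred on 4+5 = 9 ballots; Concept 2 wins 9–2.
Drift vs Cirrus: 0 to 11, Cirrus.
Drift vs Model W: Drift preferred on 0 ballots; Model W wins 11–0.
Drift vs Model S1: 4 to 7, Model S1.
Cirrus vs Model W: Model W, 9–2.
Cirrus–Model S1: Cirrus 11–0.
Model W vs Model S1: Model W, 9–2.
Only Drift has no wins; Drift is the Condorcet loser.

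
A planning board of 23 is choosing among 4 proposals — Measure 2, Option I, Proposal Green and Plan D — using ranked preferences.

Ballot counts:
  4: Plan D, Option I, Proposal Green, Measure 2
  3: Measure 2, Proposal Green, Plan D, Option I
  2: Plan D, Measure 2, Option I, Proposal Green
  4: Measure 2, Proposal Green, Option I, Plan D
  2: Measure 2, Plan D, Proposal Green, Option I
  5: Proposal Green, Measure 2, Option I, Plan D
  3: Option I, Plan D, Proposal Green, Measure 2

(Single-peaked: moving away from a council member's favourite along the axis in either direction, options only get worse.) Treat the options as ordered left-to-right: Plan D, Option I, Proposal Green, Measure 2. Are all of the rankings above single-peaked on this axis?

Axis positions: Plan D=1, Option I=2, Proposal Green=3, Measure 2=4.
Group 1 (peak Plan D at position 1): ranking walks positions 1-2-3-4, expanding outward from the peak — single-peaked.
Group 2: ranking walks positions 4-3-1-2; Plan D is ranked above Option I even though Option I lies between Plan D and the peak Measure 2 on the axis — preferences dip and rise again. Not single-peaked.
Group 3: ranking walks positions 1-4-2-3; Measure 2 is ranked above Option I even though Option I lies between Measure 2 and the peak Plan D on the axis — preferences dip and rise again. Not single-peaked.
Group 4 (peak Measure 2 at position 4): ranking walks positions 4-3-2-1, expanding outward from the peak — single-peaked.
Group 5: ranking walks positions 4-1-3-2; Plan D is ranked above Proposal Green even though Proposal Green lies between Plan D and the peak Measure 2 on the axis — preferences dip and rise again. Not single-peaked.
Group 6 (peak Proposal Green at position 3): ranking walks positions 3-4-2-1, expanding outward from the peak — single-peaked.
Group 7 (peak Option I at position 2): ranking walks positions 2-1-3-4, expanding outward from the peak — single-peaked.
Group 2 violates single-peakedness, so the profile is not single-peaked on this axis.

no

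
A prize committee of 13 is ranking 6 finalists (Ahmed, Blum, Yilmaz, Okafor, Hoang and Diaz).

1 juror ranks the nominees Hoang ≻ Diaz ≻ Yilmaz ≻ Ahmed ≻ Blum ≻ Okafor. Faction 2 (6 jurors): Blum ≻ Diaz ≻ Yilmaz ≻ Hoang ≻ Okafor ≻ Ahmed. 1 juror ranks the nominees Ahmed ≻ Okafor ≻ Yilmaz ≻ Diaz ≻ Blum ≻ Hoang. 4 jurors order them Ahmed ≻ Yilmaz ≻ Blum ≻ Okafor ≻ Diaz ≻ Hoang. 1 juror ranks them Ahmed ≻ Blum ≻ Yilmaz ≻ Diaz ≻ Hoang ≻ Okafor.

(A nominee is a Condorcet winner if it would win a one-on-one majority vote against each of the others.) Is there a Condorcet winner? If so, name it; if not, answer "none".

none

Pairwise majorities:
Ahmed vs Blum: Ahmed wins 7–6.
Ahmed vs Yilmaz: Yilmaz wins 7–6.
Ahmed vs Okafor: Ahmed is ranked higher on 1+1+4+1 = 7 ballots, Okafor on 6. Ahmed wins 7–6.
Ahmed vs Hoang: Ahmed is ranked higher on 1+4+1 = 6 ballots, Hoang on 7. Hoang wins 7–6.
Ahmed vs Diaz: Diaz wins 7–6.
Blum vs Yilmaz: Blum wins 7–6.
Blum vs Okafor: 1+6+4+1 = 12 for Blum, 1 for Okafor — Blum by 12–1.
Blum vs Hoang: Blum is ranked higher on 6+1+4+1 = 12 ballots, Hoang on 1. Blum wins 12–1.
Blum vs Diaz: 6+4+1 = 11 for Blum, 2 for Diaz — Blum by 11–2.
Yilmaz vs Okafor: Yilmaz wins 12–1.
Yilmaz vs Hoang: Yilmaz, 12–1.
Yilmaz vs Diaz: Diaz, 7–6.
Okafor vs Hoang: Hoang, 8–5.
Okafor vs Diaz: Diaz wins 8–5.
Hoang–Diaz: Diaz 12–1.
Every nominee loses at least once (Ahmed loses to Yilmaz; Blum loses to Ahmed; Yilmaz loses to Blum; Okafor loses to Ahmed; Hoang loses to Blum; Diaz loses to Blum). The majority relation contains the cycle Ahmed → Blum → Yilmaz → Ahmed, so there is no Condorcet winner.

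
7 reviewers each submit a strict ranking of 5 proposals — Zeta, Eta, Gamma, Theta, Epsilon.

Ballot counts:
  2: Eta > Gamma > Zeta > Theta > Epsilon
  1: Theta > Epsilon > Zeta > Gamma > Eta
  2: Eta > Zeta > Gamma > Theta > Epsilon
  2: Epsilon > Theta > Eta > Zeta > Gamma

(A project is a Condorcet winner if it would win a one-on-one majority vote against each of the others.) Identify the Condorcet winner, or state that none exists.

Head-to-head results (7 reviewers):
Zeta vs Eta: 1 to 6, Eta.
Zeta vs Gamma: Zeta is ranked higher on 1+2+2 = 5 ballots, Gamma on 2. Zeta wins 5–2.
Zeta vs Theta: 2+2 = 4 for Zeta, 3 for Theta — Zeta by 4–3.
Zeta vs Epsilon: 2+2 = 4 for Zeta, 3 for Epsilon — Zeta by 4–3.
Eta vs Gamma: 2+2+2 = 6 for Eta, 1 for Gamma — Eta by 6–1.
Eta vs Theta: 2+2 = 4 for Eta, 3 for Theta — Eta by 4–3.
Eta vs Epsilon: 4 to 3, Eta.
Gamma vs Theta: 2+2 = 4 for Gamma, 3 for Theta — Gamma by 4–3.
Gamma vs Epsilon: Gamma is ranked higher on 2+2 = 4 ballots, Epsilon on 3. Gamma wins 4–3.
Theta vs Epsilon: Theta is ranked higher on 2+1+2 = 5 ballots, Epsilon on 2. Theta wins 5–2.
Eta wins every pairwise contest, so Eta is the Condorcet winner.

Eta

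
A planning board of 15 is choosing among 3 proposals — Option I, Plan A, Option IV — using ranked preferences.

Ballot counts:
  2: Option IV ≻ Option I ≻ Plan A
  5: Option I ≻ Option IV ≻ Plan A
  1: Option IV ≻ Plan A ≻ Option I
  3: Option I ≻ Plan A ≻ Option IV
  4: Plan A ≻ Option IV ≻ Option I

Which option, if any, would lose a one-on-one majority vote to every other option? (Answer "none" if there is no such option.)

Plan A

Head-to-head results (15 council members):
Option I vs Plan A: Option I wins 10–5.
Option I vs Option IV: 8 to 7, Option I.
Plan A–Option IV: Option IV 8–7.
Only Plan A has no wins; Plan A is the Condorcet loser.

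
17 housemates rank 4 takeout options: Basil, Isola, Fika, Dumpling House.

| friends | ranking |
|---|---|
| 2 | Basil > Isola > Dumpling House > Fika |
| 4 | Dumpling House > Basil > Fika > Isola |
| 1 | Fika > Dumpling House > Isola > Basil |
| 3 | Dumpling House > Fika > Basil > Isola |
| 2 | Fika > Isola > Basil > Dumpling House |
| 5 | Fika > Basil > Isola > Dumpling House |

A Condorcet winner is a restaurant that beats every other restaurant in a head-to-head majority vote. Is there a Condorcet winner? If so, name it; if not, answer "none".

Pairwise majorities:
Basil vs Isola: Basil wins 14–3.
Basil vs Fika: Fika wins 11–6.
Basil vs Dumpling House: Basil, 9–8.
Isola vs Fika: Fika wins 15–2.
Isola–Dumpling House: Isola 9–8.
Fika vs Dumpling House: Dumpling House wins 9–8.
No restaurant is unbeaten: Basil loses to Fika; Isola loses to Basil; Fika loses to Dumpling House; Dumpling House loses to Basil. In particular Basil → Dumpling House → Fika → Basil is a majority cycle — no Condorcet winner exists.

none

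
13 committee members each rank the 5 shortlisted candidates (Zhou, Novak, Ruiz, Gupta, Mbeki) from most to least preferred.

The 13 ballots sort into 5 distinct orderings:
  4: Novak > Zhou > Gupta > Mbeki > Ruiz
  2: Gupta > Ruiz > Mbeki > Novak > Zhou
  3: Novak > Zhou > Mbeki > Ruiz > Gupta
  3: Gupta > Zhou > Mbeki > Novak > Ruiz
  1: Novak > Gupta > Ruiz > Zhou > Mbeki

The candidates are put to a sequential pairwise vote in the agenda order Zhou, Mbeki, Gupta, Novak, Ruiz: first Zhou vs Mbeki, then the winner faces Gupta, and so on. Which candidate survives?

Round 1: Zhou vs Mbeki — 11–2, Zhou advances.
Round 2: Zhou vs Gupta — 7–6, Zhou advances.
Round 3: Zhou vs Novak — 3–10, Novak advances.
Round 4: Novak vs Ruiz — 11–2, Novak advances.
The agenda winner is Novak.

Novak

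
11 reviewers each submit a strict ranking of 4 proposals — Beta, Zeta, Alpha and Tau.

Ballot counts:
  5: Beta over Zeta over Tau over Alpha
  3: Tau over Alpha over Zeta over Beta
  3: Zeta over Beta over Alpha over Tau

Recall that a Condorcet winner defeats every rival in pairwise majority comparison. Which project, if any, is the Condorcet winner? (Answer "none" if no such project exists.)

Zeta

Pairwise majorities:
Beta–Zeta: Zeta 6–5.
Beta vs Alpha: Beta preferred on 5+3 = 8 ballots; Beta wins 8–3.
Beta vs Tau: Beta, 8–3.
Zeta vs Alpha: Zeta is ranked higher on 5+3 = 8 ballots, Alpha on 3. Zeta wins 8–3.
Zeta vs Tau: Zeta wins 8–3.
Alpha vs Tau: Tau, 8–3.
Zeta defeats every rival head-to-head and is the Condorcet winner.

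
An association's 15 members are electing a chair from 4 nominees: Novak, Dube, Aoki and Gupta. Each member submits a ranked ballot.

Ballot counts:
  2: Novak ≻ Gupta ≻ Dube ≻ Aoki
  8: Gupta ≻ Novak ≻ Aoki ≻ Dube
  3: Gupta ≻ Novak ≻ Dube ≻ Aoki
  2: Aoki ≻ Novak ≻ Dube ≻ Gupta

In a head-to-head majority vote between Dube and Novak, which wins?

Novak

No ballot ranks Dube above Novak: 0.
Ballots ranking Novak above Dube: 15 − 0 = 15.
Novak wins the head-to-head 15–0.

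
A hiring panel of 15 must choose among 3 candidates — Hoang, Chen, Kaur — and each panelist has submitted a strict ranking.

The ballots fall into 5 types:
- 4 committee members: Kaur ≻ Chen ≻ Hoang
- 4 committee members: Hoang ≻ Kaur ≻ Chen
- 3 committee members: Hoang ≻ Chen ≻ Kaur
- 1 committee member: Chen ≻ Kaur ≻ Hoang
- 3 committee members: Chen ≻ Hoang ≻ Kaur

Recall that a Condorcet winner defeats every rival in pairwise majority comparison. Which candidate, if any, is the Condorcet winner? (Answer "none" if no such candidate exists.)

none

Pairwise majorities:
Hoang vs Chen: Chen wins 8–7.
Hoang vs Kaur: Hoang wins 10–5.
Chen vs Kaur: Kaur, 8–7.
Each candidate drops at least one matchup (Hoang loses to Chen; Chen loses to Kaur; Kaur loses to Hoang); the cycle Hoang → Kaur → Chen → Hoang rules out a Condorcet winner.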